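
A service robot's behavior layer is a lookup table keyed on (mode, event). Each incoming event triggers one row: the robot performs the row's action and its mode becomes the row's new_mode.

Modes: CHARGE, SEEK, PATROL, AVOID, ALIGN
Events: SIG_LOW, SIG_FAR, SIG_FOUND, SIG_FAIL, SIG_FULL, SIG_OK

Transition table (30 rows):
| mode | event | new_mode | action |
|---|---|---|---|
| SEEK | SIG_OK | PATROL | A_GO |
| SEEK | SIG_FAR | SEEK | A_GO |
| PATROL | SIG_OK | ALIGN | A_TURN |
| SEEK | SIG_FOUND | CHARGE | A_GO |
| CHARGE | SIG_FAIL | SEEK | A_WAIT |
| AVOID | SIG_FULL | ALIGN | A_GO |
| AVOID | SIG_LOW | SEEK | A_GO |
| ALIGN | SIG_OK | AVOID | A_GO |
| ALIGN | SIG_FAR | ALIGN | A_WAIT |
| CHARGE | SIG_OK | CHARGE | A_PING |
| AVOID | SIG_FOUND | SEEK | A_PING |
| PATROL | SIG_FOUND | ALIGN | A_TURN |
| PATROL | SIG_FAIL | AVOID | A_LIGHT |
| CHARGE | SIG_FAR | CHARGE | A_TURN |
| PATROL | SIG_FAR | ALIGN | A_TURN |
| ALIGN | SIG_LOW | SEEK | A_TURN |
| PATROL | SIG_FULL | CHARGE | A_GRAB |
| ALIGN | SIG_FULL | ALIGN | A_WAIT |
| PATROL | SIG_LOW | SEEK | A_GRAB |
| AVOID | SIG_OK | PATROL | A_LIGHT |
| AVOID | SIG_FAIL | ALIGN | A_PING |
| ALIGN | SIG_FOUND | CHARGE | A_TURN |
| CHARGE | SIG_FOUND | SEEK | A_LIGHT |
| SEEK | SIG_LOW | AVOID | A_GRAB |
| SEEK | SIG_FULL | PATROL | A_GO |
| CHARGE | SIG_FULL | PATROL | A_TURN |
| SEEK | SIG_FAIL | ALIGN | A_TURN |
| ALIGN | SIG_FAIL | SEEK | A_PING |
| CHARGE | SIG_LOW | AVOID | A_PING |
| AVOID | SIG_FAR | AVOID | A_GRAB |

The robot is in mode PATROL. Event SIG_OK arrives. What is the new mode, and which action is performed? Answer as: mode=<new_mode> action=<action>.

mode=ALIGN action=A_TURN

current mode = PATROL; filter table to that mode:
  (PATROL, SIG_OK) → (ALIGN, A_TURN)  ← event matches
  (PATROL, SIG_FOUND) → (ALIGN, A_TURN)
  (PATROL, SIG_FAIL) → (AVOID, A_LIGHT)
  (PATROL, SIG_FAR) → (ALIGN, A_TURN)
  (PATROL, SIG_FULL) → (CHARGE, A_GRAB)
  (PATROL, SIG_LOW) → (SEEK, A_GRAB)
event = SIG_OK selects (ALIGN, A_TURN)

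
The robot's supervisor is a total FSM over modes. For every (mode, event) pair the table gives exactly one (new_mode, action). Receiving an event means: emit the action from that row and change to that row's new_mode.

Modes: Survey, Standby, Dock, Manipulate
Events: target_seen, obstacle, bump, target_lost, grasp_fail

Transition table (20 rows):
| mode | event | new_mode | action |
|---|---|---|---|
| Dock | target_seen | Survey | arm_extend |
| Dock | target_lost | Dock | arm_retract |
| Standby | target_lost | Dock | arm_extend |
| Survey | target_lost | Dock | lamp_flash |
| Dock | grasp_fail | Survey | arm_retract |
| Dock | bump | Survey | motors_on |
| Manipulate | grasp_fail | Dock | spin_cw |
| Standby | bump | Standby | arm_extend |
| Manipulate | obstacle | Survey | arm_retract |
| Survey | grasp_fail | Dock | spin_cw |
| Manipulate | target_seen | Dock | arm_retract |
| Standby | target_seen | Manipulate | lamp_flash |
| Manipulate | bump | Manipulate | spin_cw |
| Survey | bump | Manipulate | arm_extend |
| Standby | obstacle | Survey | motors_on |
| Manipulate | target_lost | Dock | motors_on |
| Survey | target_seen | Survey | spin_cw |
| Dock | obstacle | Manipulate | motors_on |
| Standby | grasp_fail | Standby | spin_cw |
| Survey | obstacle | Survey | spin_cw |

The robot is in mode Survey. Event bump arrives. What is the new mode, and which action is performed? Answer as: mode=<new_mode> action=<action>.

mode=Manipulate action=arm_extend

current mode = Survey; filter table to that mode:
  (Survey, target_lost) → (Dock, lamp_flash)
  (Survey, grasp_fail) → (Dock, spin_cw)
  (Survey, bump) → (Manipulate, arm_extend)  ← event matches
  (Survey, target_seen) → (Survey, spin_cw)
  (Survey, obstacle) → (Survey, spin_cw)
event = bump selects (Manipulate, arm_extend)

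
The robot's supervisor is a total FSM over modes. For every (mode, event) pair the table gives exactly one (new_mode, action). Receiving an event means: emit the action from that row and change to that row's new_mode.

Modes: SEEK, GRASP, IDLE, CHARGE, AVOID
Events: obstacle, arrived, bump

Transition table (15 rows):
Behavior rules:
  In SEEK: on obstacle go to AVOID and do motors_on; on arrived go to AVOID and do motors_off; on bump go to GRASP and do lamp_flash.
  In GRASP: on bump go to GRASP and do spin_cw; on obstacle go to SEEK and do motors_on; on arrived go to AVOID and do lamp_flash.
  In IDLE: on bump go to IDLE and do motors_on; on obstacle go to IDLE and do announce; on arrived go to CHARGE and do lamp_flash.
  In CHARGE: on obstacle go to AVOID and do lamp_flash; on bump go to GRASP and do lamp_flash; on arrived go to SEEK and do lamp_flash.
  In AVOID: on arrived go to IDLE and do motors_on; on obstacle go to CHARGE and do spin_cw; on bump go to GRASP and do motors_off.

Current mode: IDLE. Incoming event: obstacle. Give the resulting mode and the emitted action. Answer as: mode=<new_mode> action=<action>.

current mode = IDLE; filter table to that mode:
  (IDLE, bump) → (IDLE, motors_on)
  (IDLE, obstacle) → (IDLE, announce)  ← event matches
  (IDLE, arrived) → (CHARGE, lamp_flash)
event = obstacle selects (IDLE, announce)

mode=IDLE action=announce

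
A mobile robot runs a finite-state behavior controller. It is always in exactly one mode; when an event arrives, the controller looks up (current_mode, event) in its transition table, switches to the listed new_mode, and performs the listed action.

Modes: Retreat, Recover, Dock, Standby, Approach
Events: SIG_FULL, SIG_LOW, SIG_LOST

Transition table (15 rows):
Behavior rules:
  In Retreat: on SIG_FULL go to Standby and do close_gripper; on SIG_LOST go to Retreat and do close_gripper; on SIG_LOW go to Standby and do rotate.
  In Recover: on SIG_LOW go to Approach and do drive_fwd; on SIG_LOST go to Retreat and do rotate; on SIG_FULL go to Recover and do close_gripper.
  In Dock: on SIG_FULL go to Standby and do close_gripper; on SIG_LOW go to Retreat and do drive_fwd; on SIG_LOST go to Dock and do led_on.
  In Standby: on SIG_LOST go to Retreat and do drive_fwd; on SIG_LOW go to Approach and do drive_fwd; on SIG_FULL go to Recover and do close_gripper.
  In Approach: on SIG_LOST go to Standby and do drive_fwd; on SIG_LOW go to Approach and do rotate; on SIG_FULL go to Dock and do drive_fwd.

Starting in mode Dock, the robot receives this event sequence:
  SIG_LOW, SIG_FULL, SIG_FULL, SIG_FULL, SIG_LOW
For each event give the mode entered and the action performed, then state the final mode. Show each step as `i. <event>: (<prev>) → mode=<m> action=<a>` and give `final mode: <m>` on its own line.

final mode: Approach

1. SIG_LOW: (Dock) → mode=Retreat action=drive_fwd
2. SIG_FULL: (Retreat) → mode=Standby action=close_gripper
3. SIG_FULL: (Standby) → mode=Recover action=close_gripper
4. SIG_FULL: (Recover) → mode=Recover action=close_gripper
5. SIG_LOW: (Recover) → mode=Approach action=drive_fwd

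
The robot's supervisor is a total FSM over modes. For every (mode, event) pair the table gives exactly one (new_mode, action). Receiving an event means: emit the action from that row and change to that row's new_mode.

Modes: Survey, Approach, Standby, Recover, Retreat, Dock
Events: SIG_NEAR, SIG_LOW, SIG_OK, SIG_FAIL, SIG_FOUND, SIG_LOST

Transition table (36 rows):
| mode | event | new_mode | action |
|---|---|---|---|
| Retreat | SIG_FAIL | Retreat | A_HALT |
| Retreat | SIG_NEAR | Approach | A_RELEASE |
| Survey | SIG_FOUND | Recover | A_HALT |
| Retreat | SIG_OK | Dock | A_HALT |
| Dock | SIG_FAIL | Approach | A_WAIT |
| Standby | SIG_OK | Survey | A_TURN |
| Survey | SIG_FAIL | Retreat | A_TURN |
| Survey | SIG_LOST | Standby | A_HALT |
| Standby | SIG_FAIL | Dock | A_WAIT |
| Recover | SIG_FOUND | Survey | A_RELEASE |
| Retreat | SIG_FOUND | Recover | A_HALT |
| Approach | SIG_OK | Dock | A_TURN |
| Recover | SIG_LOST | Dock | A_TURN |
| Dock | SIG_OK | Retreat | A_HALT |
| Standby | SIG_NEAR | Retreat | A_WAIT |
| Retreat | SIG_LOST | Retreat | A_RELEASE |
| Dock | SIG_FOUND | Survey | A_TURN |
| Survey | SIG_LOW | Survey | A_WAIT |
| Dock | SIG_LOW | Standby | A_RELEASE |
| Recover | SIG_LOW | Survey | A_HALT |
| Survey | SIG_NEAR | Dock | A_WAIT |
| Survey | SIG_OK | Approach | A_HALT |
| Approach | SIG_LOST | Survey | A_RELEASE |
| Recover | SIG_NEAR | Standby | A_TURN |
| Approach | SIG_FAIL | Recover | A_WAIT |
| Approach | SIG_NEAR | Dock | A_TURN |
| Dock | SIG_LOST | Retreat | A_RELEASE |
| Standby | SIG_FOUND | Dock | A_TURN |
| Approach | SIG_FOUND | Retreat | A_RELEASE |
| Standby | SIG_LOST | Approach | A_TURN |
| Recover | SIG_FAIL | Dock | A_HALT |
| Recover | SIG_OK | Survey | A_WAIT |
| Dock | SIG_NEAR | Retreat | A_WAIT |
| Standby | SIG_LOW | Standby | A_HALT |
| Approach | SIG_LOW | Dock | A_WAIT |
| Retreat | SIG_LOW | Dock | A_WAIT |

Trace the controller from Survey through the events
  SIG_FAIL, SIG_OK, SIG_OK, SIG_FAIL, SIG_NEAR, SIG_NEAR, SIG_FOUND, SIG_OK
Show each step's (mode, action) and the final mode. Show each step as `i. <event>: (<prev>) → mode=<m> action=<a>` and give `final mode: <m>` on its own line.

final mode: Approach

1. SIG_FAIL: (Survey) → mode=Retreat action=A_TURN
2. SIG_OK: (Retreat) → mode=Dock action=A_HALT
3. SIG_OK: (Dock) → mode=Retreat action=A_HALT
4. SIG_FAIL: (Retreat) → mode=Retreat action=A_HALT
5. SIG_NEAR: (Retreat) → mode=Approach action=A_RELEASE
6. SIG_NEAR: (Approach) → mode=Dock action=A_TURN
7. SIG_FOUND: (Dock) → mode=Survey action=A_TURN
8. SIG_OK: (Survey) → mode=Approach action=A_HALT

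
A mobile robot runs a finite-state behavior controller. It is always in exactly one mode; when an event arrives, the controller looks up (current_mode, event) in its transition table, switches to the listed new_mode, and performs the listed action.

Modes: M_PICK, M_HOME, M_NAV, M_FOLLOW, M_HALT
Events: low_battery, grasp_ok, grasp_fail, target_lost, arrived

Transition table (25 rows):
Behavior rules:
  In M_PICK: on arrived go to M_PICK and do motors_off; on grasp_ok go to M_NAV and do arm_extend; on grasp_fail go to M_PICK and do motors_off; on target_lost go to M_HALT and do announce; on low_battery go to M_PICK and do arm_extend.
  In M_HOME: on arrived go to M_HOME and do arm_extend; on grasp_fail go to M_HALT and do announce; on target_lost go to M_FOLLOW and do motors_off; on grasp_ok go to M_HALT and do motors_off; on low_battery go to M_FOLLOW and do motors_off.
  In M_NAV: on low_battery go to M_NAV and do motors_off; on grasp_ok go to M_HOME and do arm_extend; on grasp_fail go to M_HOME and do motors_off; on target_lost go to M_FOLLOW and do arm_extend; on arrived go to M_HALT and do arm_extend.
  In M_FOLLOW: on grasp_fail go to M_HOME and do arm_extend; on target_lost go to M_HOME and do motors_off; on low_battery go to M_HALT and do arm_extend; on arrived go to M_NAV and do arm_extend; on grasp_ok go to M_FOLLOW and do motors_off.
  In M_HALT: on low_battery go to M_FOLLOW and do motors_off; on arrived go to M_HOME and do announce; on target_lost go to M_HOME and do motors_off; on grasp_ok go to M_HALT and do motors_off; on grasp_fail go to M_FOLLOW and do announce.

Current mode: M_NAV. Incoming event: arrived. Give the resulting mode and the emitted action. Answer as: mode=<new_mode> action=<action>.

mode=M_HALT action=arm_extend

current mode = M_NAV; filter table to that mode:
  (M_NAV, low_battery) → (M_NAV, motors_off)
  (M_NAV, grasp_ok) → (M_HOME, arm_extend)
  (M_NAV, grasp_fail) → (M_HOME, motors_off)
  (M_NAV, target_lost) → (M_FOLLOW, arm_extend)
  (M_NAV, arrived) → (M_HALT, arm_extend)  ← event matches
event = arrived selects (M_HALT, arm_extend)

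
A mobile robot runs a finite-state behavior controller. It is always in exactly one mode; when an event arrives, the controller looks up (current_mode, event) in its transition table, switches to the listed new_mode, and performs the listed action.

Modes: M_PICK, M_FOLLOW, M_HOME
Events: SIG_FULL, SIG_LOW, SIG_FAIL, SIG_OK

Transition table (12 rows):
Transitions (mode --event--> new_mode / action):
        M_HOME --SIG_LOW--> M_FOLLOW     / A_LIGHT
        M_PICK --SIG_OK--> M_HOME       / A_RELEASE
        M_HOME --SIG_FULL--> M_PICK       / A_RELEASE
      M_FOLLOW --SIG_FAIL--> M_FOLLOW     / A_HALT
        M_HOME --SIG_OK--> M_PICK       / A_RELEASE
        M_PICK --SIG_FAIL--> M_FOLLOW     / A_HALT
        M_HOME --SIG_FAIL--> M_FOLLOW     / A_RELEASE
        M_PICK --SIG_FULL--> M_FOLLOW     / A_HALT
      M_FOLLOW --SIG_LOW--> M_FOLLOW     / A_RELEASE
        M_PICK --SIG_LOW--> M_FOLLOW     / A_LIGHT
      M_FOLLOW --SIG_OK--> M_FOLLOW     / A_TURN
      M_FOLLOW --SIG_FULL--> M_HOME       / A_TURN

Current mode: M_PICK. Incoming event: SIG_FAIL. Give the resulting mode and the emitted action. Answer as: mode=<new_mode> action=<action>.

current mode = M_PICK; filter table to that mode:
  (M_PICK, SIG_OK) → (M_HOME, A_RELEASE)
  (M_PICK, SIG_FAIL) → (M_FOLLOW, A_HALT)  ← event matches
  (M_PICK, SIG_FULL) → (M_FOLLOW, A_HALT)
  (M_PICK, SIG_LOW) → (M_FOLLOW, A_LIGHT)
event = SIG_FAIL selects (M_FOLLOW, A_HALT)

mode=M_FOLLOW action=A_HALT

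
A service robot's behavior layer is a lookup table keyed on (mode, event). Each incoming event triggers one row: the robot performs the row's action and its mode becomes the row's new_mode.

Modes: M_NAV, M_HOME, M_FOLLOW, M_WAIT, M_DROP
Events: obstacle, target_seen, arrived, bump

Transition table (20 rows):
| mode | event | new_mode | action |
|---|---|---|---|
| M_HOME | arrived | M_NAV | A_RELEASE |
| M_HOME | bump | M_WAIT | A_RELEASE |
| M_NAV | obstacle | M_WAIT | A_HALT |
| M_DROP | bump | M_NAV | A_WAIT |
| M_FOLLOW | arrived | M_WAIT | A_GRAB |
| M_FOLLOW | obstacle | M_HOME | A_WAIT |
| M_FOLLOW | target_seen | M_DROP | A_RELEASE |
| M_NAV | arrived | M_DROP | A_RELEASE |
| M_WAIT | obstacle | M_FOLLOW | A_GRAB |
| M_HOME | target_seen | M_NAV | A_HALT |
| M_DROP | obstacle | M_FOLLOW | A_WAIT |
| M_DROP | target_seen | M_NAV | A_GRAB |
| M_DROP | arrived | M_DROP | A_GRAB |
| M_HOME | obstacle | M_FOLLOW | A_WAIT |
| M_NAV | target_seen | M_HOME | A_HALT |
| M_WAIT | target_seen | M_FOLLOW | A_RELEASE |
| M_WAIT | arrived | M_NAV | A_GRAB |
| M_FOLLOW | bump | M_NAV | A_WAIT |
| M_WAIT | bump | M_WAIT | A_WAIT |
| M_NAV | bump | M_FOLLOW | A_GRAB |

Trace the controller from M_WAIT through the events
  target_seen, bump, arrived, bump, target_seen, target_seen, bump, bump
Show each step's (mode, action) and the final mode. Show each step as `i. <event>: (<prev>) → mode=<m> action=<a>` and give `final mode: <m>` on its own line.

final mode: M_NAV

1. target_seen: (M_WAIT) → mode=M_FOLLOW action=A_RELEASE
2. bump: (M_FOLLOW) → mode=M_NAV action=A_WAIT
3. arrived: (M_NAV) → mode=M_DROP action=A_RELEASE
4. bump: (M_DROP) → mode=M_NAV action=A_WAIT
5. target_seen: (M_NAV) → mode=M_HOME action=A_HALT
6. target_seen: (M_HOME) → mode=M_NAV action=A_HALT
7. bump: (M_NAV) → mode=M_FOLLOW action=A_GRAB
8. bump: (M_FOLLOW) → mode=M_NAV action=A_WAIT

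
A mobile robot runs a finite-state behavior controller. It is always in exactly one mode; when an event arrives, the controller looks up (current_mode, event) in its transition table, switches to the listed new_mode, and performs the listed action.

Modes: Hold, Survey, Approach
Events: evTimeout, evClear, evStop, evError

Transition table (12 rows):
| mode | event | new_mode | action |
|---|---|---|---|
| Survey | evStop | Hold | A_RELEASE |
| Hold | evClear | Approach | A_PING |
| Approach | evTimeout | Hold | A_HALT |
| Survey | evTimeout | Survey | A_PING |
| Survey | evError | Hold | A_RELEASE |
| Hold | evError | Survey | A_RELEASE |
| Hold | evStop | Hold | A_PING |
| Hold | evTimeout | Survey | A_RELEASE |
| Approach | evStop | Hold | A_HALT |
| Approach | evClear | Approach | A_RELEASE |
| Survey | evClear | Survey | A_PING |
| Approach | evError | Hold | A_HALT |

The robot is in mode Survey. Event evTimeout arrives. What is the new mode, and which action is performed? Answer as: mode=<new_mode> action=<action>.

current mode = Survey; filter table to that mode:
  (Survey, evStop) → (Hold, A_RELEASE)
  (Survey, evTimeout) → (Survey, A_PING)  ← event matches
  (Survey, evError) → (Hold, A_RELEASE)
  (Survey, evClear) → (Survey, A_PING)
event = evTimeout selects (Survey, A_PING)

mode=Survey action=A_PING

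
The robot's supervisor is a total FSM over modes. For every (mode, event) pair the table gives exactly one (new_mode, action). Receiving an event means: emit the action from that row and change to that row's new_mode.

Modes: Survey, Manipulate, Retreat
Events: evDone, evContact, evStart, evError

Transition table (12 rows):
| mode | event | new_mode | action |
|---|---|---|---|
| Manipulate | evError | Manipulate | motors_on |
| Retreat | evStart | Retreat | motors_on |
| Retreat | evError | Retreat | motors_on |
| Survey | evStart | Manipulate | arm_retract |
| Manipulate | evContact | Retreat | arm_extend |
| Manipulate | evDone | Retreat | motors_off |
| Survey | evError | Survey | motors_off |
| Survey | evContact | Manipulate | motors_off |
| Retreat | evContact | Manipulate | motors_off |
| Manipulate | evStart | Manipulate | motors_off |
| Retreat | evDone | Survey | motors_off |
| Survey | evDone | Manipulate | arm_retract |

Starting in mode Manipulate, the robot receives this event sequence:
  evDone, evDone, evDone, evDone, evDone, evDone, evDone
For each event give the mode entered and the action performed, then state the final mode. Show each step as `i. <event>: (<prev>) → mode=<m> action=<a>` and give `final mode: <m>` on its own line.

1. evDone: (Manipulate) → mode=Retreat action=motors_off
2. evDone: (Retreat) → mode=Survey action=motors_off
3. evDone: (Survey) → mode=Manipulate action=arm_retract
4. evDone: (Manipulate) → mode=Retreat action=motors_off
5. evDone: (Retreat) → mode=Survey action=motors_off
6. evDone: (Survey) → mode=Manipulate action=arm_retract
7. evDone: (Manipulate) → mode=Retreat action=motors_off

final mode: Retreat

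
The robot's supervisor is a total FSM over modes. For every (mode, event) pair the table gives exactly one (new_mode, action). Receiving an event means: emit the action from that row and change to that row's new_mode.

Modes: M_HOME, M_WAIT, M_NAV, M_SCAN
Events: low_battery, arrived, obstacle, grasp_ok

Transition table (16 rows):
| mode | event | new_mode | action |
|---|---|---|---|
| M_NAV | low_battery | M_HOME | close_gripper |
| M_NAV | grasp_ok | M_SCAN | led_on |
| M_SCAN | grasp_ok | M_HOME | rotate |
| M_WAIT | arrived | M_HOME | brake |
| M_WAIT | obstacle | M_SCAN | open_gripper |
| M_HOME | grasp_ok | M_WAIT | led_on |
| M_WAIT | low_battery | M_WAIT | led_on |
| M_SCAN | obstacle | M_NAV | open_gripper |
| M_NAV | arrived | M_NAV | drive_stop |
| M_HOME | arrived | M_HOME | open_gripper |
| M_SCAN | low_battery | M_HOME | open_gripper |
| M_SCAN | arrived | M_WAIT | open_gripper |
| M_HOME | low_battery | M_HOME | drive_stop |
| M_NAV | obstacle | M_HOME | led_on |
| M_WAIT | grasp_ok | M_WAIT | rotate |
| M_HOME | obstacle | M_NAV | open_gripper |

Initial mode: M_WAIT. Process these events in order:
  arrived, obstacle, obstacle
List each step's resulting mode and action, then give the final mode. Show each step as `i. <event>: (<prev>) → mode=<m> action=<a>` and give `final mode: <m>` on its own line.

final mode: M_HOME

1. arrived: (M_WAIT) → mode=M_HOME action=brake
2. obstacle: (M_HOME) → mode=M_NAV action=open_gripper
3. obstacle: (M_NAV) → mode=M_HOME action=led_on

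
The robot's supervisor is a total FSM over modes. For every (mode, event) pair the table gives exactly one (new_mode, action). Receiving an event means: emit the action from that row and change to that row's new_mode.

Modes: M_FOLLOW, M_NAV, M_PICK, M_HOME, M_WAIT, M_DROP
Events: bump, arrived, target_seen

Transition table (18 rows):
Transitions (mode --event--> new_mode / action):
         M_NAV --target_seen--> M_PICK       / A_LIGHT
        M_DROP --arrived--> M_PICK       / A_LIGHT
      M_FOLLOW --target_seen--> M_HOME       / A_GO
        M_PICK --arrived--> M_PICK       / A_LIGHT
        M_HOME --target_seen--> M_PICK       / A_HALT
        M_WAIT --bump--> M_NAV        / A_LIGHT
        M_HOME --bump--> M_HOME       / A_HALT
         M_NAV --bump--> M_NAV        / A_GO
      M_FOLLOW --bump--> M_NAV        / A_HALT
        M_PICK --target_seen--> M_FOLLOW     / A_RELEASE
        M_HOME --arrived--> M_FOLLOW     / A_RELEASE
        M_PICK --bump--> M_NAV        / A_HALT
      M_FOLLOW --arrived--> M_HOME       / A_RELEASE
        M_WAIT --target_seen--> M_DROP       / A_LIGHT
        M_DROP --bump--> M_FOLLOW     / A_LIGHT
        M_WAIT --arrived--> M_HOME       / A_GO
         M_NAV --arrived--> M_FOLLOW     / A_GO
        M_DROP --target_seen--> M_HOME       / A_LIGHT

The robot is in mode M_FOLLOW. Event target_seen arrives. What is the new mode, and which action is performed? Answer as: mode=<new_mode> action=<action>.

current mode = M_FOLLOW; filter table to that mode:
  (M_FOLLOW, target_seen) → (M_HOME, A_GO)  ← event matches
  (M_FOLLOW, bump) → (M_NAV, A_HALT)
  (M_FOLLOW, arrived) → (M_HOME, A_RELEASE)
event = target_seen selects (M_HOME, A_GO)

mode=M_HOME action=A_GO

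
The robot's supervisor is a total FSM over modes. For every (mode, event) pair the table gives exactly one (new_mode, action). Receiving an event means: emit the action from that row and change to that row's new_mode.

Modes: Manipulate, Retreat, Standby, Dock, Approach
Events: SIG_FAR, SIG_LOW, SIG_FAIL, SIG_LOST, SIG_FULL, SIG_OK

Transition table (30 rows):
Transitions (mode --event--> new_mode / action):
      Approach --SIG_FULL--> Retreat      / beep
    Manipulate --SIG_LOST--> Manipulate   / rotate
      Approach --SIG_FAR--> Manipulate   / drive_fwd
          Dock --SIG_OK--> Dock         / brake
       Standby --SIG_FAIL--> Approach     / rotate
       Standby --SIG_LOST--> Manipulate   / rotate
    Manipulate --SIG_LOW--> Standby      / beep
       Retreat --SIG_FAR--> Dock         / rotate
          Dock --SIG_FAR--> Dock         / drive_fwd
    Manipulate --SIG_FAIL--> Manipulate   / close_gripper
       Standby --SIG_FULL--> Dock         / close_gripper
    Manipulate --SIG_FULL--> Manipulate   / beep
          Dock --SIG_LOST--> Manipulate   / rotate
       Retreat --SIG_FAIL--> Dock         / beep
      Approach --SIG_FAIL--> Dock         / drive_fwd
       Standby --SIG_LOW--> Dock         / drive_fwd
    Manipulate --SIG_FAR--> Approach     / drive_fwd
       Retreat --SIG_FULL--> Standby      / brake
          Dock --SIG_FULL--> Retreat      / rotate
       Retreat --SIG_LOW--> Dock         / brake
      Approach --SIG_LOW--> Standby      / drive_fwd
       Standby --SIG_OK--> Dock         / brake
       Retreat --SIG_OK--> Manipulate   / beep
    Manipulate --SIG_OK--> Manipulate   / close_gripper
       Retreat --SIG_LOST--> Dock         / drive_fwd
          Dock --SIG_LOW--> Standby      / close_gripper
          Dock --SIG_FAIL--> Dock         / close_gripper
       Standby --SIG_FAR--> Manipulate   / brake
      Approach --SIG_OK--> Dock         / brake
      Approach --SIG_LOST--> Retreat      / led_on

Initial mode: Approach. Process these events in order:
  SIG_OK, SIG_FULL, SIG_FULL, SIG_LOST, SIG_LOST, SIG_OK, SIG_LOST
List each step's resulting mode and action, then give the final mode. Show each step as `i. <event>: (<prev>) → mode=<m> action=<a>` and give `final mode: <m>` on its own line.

1. SIG_OK: (Approach) → mode=Dock action=brake
2. SIG_FULL: (Dock) → mode=Retreat action=rotate
3. SIG_FULL: (Retreat) → mode=Standby action=brake
4. SIG_LOST: (Standby) → mode=Manipulate action=rotate
5. SIG_LOST: (Manipulate) → mode=Manipulate action=rotate
6. SIG_OK: (Manipulate) → mode=Manipulate action=close_gripper
7. SIG_LOST: (Manipulate) → mode=Manipulate action=rotate

final mode: Manipulate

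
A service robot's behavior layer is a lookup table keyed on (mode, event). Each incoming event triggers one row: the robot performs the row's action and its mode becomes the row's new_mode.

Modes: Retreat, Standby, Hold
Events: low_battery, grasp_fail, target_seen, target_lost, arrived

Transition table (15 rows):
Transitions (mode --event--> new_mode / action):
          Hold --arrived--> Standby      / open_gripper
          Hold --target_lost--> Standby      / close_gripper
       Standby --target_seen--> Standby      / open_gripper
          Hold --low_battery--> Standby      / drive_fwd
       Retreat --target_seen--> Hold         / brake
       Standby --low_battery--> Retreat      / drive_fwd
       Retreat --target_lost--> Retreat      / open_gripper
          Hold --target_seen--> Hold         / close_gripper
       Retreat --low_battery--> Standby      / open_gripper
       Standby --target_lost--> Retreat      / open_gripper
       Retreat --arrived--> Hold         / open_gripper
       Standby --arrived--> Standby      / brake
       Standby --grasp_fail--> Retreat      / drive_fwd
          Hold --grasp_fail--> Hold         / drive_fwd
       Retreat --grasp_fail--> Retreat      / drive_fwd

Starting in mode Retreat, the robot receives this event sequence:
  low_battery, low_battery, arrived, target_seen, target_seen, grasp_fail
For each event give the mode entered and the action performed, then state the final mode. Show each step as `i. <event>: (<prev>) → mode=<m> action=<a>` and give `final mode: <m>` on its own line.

final mode: Hold

1. low_battery: (Retreat) → mode=Standby action=open_gripper
2. low_battery: (Standby) → mode=Retreat action=drive_fwd
3. arrived: (Retreat) → mode=Hold action=open_gripper
4. target_seen: (Hold) → mode=Hold action=close_gripper
5. target_seen: (Hold) → mode=Hold action=close_gripper
6. grasp_fail: (Hold) → mode=Hold action=drive_fwd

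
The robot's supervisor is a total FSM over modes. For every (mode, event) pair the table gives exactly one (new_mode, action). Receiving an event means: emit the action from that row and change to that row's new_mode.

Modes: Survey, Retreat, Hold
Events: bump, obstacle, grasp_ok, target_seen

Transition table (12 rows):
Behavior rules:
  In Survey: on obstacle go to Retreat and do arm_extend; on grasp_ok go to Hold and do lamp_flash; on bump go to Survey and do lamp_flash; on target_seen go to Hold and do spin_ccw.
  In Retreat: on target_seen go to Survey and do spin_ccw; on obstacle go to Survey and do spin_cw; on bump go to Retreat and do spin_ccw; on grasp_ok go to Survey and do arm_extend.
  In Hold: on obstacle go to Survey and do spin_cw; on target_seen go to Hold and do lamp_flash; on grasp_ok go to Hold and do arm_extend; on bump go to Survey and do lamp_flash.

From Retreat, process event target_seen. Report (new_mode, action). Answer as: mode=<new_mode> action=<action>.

mode=Survey action=spin_ccw

current mode = Retreat; filter table to that mode:
  (Retreat, target_seen) → (Survey, spin_ccw)  ← event matches
  (Retreat, obstacle) → (Survey, spin_cw)
  (Retreat, bump) → (Retreat, spin_ccw)
  (Retreat, grasp_ok) → (Survey, arm_extend)
event = target_seen selects (Survey, spin_ccw)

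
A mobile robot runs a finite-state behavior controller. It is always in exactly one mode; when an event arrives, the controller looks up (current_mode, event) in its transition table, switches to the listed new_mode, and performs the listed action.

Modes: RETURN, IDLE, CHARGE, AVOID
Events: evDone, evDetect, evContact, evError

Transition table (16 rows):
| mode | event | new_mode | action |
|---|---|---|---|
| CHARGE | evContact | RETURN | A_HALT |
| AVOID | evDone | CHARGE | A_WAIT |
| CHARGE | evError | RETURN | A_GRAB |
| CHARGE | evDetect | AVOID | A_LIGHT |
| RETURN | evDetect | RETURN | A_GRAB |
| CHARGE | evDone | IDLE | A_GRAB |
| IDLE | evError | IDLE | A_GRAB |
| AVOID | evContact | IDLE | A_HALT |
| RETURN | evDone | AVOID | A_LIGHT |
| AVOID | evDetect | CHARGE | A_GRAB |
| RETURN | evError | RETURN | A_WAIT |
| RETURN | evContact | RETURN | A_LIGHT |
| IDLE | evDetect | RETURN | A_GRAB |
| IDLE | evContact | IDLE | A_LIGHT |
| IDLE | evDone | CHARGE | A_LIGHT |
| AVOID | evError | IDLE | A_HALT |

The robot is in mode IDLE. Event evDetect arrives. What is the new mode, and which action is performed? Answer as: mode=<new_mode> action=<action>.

mode=RETURN action=A_GRAB

current mode = IDLE; filter table to that mode:
  (IDLE, evError) → (IDLE, A_GRAB)
  (IDLE, evDetect) → (RETURN, A_GRAB)  ← event matches
  (IDLE, evContact) → (IDLE, A_LIGHT)
  (IDLE, evDone) → (CHARGE, A_LIGHT)
event = evDetect selects (RETURN, A_GRAB)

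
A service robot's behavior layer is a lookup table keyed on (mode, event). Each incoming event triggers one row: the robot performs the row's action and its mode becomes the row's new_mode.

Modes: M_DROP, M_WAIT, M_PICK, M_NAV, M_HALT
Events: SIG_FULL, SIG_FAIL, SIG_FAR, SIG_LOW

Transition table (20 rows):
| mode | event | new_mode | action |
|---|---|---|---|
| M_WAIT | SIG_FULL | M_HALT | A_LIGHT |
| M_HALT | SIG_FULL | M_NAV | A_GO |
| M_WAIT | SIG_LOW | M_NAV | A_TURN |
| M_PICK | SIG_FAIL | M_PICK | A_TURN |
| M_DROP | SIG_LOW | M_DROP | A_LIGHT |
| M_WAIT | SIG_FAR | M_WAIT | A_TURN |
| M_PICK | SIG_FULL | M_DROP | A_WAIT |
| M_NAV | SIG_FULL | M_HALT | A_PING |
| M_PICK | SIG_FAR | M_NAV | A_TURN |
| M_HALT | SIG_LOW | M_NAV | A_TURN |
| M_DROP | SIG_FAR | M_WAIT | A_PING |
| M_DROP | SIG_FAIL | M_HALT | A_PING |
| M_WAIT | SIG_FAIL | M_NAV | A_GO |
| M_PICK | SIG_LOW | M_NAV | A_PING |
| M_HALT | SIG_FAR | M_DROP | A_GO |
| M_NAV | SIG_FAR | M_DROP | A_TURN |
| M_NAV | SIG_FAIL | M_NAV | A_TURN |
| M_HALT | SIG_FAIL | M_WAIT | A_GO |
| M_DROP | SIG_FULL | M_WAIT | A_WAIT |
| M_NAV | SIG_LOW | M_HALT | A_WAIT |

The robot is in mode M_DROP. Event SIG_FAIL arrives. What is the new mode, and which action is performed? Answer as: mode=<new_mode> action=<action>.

mode=M_HALT action=A_PING

current mode = M_DROP; filter table to that mode:
  (M_DROP, SIG_LOW) → (M_DROP, A_LIGHT)
  (M_DROP, SIG_FAR) → (M_WAIT, A_PING)
  (M_DROP, SIG_FAIL) → (M_HALT, A_PING)  ← event matches
  (M_DROP, SIG_FULL) → (M_WAIT, A_WAIT)
event = SIG_FAIL selects (M_HALT, A_PING)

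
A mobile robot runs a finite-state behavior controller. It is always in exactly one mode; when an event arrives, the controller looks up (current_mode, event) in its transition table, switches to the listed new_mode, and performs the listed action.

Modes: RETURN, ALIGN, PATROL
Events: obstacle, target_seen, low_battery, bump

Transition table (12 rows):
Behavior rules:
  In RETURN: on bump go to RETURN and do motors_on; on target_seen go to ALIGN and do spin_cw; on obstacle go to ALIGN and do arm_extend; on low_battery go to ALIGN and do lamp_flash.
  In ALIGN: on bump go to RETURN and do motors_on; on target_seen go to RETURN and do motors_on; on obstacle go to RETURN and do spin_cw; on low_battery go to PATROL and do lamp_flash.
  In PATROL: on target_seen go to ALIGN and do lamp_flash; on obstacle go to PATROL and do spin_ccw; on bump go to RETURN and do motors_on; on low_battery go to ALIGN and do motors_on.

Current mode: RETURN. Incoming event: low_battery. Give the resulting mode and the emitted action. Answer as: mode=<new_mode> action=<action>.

current mode = RETURN; filter table to that mode:
  (RETURN, bump) → (RETURN, motors_on)
  (RETURN, target_seen) → (ALIGN, spin_cw)
  (RETURN, obstacle) → (ALIGN, arm_extend)
  (RETURN, low_battery) → (ALIGN, lamp_flash)  ← event matches
event = low_battery selects (ALIGN, lamp_flash)

mode=ALIGN action=lamp_flash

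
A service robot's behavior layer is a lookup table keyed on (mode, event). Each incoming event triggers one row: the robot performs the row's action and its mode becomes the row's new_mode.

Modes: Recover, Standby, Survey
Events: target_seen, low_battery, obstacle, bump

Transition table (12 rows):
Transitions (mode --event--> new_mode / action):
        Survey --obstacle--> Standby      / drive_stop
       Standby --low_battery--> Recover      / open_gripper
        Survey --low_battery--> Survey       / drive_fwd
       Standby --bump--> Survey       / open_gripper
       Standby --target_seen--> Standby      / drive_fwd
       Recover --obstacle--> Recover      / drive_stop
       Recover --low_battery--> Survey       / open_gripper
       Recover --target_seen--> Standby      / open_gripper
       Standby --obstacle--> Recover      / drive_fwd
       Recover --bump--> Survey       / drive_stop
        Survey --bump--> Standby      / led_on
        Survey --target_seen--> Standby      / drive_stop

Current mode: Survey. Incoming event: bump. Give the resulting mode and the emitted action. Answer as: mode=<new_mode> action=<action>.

current mode = Survey; filter table to that mode:
  (Survey, obstacle) → (Standby, drive_stop)
  (Survey, low_battery) → (Survey, drive_fwd)
  (Survey, bump) → (Standby, led_on)  ← event matches
  (Survey, target_seen) → (Standby, drive_stop)
event = bump selects (Standby, led_on)

mode=Standby action=led_on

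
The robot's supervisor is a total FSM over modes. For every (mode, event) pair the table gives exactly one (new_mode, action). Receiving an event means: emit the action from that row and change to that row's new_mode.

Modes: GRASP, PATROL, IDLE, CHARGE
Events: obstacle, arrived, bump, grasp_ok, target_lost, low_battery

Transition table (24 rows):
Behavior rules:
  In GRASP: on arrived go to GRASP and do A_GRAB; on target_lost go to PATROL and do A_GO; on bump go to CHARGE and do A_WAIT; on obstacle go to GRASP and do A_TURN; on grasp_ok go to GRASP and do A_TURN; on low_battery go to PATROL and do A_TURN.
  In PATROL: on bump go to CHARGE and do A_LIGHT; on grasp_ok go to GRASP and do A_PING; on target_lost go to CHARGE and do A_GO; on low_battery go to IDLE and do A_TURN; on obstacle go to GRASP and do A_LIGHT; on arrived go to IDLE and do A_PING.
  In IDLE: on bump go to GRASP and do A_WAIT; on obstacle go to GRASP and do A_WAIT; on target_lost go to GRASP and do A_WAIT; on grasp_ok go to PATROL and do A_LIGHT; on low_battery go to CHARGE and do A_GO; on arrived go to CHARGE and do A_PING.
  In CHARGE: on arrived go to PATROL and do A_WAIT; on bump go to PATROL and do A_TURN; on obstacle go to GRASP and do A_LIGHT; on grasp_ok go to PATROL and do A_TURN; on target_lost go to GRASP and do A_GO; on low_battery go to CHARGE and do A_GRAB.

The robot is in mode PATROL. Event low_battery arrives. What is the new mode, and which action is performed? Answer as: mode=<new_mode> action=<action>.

mode=IDLE action=A_TURN

current mode = PATROL; filter table to that mode:
  (PATROL, bump) → (CHARGE, A_LIGHT)
  (PATROL, grasp_ok) → (GRASP, A_PING)
  (PATROL, target_lost) → (CHARGE, A_GO)
  (PATROL, low_battery) → (IDLE, A_TURN)  ← event matches
  (PATROL, obstacle) → (GRASP, A_LIGHT)
  (PATROL, arrived) → (IDLE, A_PING)
event = low_battery selects (IDLE, A_TURN)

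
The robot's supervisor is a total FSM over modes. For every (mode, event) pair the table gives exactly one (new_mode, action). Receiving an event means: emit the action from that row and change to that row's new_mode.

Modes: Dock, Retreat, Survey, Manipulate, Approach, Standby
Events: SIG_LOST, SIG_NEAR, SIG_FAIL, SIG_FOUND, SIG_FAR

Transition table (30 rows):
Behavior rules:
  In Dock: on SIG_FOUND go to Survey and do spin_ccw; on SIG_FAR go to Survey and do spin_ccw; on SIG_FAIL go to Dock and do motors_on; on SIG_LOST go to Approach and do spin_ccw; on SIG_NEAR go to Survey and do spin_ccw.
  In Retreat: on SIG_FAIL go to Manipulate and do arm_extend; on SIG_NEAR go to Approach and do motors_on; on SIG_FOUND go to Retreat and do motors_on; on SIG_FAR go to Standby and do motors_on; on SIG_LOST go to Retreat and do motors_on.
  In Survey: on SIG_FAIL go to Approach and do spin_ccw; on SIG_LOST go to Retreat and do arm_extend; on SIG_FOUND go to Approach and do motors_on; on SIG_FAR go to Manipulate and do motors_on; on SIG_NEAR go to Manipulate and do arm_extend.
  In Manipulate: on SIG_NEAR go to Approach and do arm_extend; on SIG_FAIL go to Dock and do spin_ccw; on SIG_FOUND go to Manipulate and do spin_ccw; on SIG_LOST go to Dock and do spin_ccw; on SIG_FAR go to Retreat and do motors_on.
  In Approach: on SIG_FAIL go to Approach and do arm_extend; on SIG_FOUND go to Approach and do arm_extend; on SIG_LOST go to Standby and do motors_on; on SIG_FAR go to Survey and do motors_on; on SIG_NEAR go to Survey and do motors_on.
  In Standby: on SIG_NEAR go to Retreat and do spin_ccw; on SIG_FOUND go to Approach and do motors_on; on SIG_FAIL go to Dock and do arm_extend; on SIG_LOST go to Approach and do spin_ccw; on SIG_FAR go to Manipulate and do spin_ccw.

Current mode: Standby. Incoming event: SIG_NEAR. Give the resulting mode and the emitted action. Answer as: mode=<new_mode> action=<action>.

mode=Retreat action=spin_ccw

current mode = Standby; filter table to that mode:
  (Standby, SIG_NEAR) → (Retreat, spin_ccw)  ← event matches
  (Standby, SIG_FOUND) → (Approach, motors_on)
  (Standby, SIG_FAIL) → (Dock, arm_extend)
  (Standby, SIG_LOST) → (Approach, spin_ccw)
  (Standby, SIG_FAR) → (Manipulate, spin_ccw)
event = SIG_NEAR selects (Retreat, spin_ccw)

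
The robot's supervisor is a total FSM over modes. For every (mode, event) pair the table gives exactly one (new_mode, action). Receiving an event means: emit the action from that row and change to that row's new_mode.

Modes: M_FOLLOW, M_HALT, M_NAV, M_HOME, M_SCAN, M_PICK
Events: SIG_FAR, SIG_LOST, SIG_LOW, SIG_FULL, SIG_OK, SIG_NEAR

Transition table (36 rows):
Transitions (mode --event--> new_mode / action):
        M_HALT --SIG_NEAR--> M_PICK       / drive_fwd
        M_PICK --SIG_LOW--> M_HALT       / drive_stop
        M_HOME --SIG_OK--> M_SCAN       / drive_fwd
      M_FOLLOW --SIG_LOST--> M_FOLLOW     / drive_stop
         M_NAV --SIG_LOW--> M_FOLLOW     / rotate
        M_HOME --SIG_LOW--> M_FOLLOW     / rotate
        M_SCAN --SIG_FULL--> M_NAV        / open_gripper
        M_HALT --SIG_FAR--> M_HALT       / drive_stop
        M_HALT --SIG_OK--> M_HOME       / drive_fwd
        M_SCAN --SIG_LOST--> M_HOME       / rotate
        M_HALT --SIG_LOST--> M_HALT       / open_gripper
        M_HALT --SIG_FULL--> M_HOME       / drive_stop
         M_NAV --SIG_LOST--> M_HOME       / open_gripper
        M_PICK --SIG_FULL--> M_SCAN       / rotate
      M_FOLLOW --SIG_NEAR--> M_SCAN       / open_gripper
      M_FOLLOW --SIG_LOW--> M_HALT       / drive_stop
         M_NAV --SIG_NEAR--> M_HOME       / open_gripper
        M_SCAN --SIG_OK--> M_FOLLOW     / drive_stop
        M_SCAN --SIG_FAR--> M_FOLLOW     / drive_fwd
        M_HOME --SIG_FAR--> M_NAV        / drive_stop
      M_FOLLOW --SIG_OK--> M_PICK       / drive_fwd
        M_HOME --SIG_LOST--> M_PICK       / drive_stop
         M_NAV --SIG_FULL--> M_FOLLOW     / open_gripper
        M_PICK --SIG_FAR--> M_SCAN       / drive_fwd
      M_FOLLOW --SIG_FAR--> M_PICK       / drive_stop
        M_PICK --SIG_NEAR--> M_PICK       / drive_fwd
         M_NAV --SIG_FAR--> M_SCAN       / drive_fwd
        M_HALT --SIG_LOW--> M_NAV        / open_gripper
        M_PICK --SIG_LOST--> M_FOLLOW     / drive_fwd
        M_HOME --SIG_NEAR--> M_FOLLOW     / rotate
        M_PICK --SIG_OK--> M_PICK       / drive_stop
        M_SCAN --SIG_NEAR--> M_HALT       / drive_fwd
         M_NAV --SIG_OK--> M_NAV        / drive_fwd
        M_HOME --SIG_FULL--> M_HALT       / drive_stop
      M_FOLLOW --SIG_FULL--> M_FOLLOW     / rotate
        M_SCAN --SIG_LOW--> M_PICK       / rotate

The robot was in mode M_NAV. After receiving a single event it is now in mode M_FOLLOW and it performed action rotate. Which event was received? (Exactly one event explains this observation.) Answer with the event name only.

try SIG_FAR: (M_NAV, SIG_FAR) → (M_SCAN, drive_fwd)
try SIG_LOST: (M_NAV, SIG_LOST) → (M_HOME, open_gripper)
try SIG_LOW: (M_NAV, SIG_LOW) → (M_FOLLOW, rotate)  ← matches
try SIG_FULL: (M_NAV, SIG_FULL) → (M_FOLLOW, open_gripper)
try SIG_OK: (M_NAV, SIG_OK) → (M_NAV, drive_fwd)
try SIG_NEAR: (M_NAV, SIG_NEAR) → (M_HOME, open_gripper)

SIG_LOW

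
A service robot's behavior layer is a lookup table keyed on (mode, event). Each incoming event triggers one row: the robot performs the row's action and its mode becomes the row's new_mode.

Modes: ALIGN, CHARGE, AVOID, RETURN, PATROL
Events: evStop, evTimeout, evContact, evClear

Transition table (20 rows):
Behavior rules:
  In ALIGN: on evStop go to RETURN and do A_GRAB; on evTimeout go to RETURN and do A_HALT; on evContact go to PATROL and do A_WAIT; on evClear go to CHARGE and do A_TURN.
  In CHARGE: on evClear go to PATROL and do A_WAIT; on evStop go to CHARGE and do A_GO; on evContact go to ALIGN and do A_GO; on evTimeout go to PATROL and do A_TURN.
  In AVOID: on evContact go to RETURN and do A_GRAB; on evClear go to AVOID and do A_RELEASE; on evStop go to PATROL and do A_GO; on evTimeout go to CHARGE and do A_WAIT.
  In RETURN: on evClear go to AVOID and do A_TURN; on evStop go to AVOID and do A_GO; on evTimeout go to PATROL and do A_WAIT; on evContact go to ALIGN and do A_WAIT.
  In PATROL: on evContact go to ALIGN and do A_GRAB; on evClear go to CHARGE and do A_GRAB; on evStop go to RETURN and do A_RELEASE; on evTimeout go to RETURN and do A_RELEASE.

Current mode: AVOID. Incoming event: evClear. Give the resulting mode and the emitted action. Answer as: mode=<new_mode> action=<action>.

current mode = AVOID; filter table to that mode:
  (AVOID, evContact) → (RETURN, A_GRAB)
  (AVOID, evClear) → (AVOID, A_RELEASE)  ← event matches
  (AVOID, evStop) → (PATROL, A_GO)
  (AVOID, evTimeout) → (CHARGE, A_WAIT)
event = evClear selects (AVOID, A_RELEASE)

mode=AVOID action=A_RELEASE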